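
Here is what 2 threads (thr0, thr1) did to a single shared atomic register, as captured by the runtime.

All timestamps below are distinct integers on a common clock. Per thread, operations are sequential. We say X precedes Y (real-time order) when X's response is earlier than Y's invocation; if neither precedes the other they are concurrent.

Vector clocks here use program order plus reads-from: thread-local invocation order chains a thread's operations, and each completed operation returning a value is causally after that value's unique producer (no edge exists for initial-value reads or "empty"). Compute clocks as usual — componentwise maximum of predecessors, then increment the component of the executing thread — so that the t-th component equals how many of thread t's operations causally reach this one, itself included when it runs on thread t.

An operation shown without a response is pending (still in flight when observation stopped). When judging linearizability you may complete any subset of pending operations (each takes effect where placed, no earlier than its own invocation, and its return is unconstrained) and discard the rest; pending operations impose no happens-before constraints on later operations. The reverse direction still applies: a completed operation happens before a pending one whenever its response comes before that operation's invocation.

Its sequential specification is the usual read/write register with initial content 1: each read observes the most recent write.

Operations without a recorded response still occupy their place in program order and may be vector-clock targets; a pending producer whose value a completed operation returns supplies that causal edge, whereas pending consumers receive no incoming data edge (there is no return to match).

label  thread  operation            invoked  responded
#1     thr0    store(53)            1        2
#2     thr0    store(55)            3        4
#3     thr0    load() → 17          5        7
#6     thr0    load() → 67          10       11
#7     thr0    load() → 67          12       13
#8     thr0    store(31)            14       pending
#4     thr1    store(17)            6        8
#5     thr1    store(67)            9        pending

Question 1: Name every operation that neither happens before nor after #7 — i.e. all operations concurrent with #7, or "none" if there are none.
overlap test against #7 [12,13]: concurrent iff the interval meets 12..13
#1 [1,2]: before
#2 [3,4]: before
#3 [5,7]: before
#4 [6,8]: before
#5 [9,…): concurrent
#6 [10,11]: before
#8 [14,…): after

#5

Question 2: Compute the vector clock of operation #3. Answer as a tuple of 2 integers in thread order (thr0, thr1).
invoked at 6, #4 has no predecessors; its own thr1 bump gives (0, 1)
invoked at 1, #1 has no predecessors; its own thr0 bump gives (1, 0)
#5 (invocation 9): componentwise max over VC(#4)=(0, 1), +1 at thr1, giving (0, 2)
#2 (invocation 3): componentwise max over VC(#1)=(1, 0), +1 at thr0, giving (2, 0)
#3 (invocation 5): componentwise max over VC(#2)=(2, 0), VC(#4)=(0, 1), +1 at thr0, giving (3, 1)
#6 (invocation 10): componentwise max over VC(#3)=(3, 1), VC(#5)=(0, 2), +1 at thr0, giving (4, 2)
#7 (invocation 12): componentwise max over VC(#5)=(0, 2), VC(#6)=(4, 2), +1 at thr0, giving (5, 2)
#8 (invocation 14): componentwise max over VC(#7)=(5, 2), +1 at thr0, giving (6, 2)
target: VC(#3) = (3, 1)

(3, 1)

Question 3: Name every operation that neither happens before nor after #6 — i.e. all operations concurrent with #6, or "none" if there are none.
#6 spans [10,11]; an op avoiding the whole window 10..11 is ordered, any other is concurrent
#1 [1,2]: before
#2 [3,4]: before
#3 [5,7]: before
#4 [6,8]: before
#5 [9,…): concurrent
#7 [12,13]: after
#8 [14,…): after

#5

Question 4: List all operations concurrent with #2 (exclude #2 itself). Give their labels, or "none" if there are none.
#2 runs from 3 to 4; window-overlapping ops are concurrent
#1 [1,2]: before
#3 [5,7]: after
#4 [6,8]: after
#5 [9,…): after
#6 [10,11]: after
#7 [12,13]: after
#8 [14,…): after

none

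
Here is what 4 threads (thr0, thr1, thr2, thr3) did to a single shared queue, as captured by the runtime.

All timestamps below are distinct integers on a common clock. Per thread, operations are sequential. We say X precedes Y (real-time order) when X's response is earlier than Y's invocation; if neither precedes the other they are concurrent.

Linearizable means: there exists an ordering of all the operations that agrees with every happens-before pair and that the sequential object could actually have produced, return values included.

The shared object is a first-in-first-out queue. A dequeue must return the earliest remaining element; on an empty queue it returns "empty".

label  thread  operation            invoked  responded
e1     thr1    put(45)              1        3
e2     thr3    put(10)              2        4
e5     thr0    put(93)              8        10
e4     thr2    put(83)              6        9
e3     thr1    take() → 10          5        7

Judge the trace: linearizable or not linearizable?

a witness: e2, e1, e3, e4, e5
after step 1 (e2 put(10)): queue <10>
after step 2 (e1 put(45)): queue <10,45>
after step 3 (e3 take() → 10): queue <45>
after step 4 (e4 put(83)): queue <45,83>
after step 5 (e5 put(93)): queue <45,83,93>

linearizable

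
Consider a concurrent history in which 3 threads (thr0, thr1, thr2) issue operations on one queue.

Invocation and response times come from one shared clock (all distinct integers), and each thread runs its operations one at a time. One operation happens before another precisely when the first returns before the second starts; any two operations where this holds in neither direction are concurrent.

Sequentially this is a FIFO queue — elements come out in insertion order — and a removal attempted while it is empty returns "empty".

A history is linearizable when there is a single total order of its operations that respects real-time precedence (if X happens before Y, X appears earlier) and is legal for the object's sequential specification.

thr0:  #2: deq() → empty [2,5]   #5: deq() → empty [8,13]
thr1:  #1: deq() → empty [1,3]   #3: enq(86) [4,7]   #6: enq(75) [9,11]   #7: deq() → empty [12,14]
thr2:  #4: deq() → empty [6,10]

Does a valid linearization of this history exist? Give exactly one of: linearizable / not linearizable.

not linearizable

the violation lands at event 13, #5's response at time 13: events 1..12 linearize, events 1..13 do not
real-time-consistent orders of the 6 completed operations: 22 — all fail the queue replay
include/drop combinations of the 1 pending operation (#7) were all tried; none helps
take #1, #2, #3, #4, #5, #6 (pending dropped): step 4 already fails, because #4 deq() → empty cannot occur there
take #1, #2, #3, #4, #6, #5 (pending dropped): step 4 already fails, because #4 deq() → empty cannot occur there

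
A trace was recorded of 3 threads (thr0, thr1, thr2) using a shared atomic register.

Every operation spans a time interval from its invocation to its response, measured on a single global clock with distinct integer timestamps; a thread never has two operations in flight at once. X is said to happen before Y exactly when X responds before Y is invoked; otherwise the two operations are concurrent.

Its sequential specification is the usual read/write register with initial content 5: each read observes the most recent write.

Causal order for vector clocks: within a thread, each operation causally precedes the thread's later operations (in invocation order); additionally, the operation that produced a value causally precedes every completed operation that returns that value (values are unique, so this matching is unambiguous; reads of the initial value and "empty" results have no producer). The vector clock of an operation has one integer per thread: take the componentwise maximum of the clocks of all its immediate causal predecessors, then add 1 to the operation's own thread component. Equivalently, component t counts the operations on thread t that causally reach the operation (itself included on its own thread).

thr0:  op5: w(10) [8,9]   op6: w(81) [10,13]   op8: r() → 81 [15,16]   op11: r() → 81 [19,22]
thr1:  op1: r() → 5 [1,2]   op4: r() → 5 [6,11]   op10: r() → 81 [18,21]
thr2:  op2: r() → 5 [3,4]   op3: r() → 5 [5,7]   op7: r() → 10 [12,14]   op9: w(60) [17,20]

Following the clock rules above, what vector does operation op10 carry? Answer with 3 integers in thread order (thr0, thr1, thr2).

no predecessors for op2 (invoked 3): thr2 increments from zero → (0, 0, 1)
no predecessors for op1 (invoked 1): thr1 increments from zero → (0, 1, 0)
no predecessors for op5 (invoked 8): thr0 increments from zero → (1, 0, 0)
VC(op3, invoked at 5): max of VC(op2)=(0, 0, 1), then +1 on thread thr2 → (0, 0, 2)
VC(op4, invoked at 6): max of VC(op1)=(0, 1, 0), then +1 on thread thr1 → (0, 2, 0)
VC(op6, invoked at 10): max of VC(op5)=(1, 0, 0), then +1 on thread thr0 → (2, 0, 0)
VC(op8, invoked at 15): max of VC(op6)=(2, 0, 0), then +1 on thread thr0 → (3, 0, 0)
VC(op7, invoked at 12): max of VC(op3)=(0, 0, 2), VC(op5)=(1, 0, 0), then +1 on thread thr2 → (1, 0, 3)
VC(op11, invoked at 19): max of VC(op6)=(2, 0, 0), VC(op8)=(3, 0, 0), then +1 on thread thr0 → (4, 0, 0)
VC(op9, invoked at 17): max of VC(op7)=(1, 0, 3), then +1 on thread thr2 → (1, 0, 4)
VC(op10, invoked at 18): max of VC(op4)=(0, 2, 0), VC(op6)=(2, 0, 0), then +1 on thread thr1 → (2, 3, 0)
target: VC(op10) = (2, 3, 0)

(2, 3, 0)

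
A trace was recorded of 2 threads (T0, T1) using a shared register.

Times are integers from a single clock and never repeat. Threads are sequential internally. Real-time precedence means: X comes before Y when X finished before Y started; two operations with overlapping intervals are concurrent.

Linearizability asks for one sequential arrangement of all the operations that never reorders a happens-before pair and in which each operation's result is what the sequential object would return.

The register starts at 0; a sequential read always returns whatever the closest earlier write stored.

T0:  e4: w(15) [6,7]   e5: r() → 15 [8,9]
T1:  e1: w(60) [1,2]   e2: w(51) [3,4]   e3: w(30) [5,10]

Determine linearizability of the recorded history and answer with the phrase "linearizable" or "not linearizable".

linearizable

witness order: e1, e2, e3, e4, e5
step 1: e1 w(60) — value 60
step 2: e2 w(51) — value 51
step 3: e3 w(30) — value 30
step 4: e4 w(15) — value 15
step 5: e5 r() → 15 — value 15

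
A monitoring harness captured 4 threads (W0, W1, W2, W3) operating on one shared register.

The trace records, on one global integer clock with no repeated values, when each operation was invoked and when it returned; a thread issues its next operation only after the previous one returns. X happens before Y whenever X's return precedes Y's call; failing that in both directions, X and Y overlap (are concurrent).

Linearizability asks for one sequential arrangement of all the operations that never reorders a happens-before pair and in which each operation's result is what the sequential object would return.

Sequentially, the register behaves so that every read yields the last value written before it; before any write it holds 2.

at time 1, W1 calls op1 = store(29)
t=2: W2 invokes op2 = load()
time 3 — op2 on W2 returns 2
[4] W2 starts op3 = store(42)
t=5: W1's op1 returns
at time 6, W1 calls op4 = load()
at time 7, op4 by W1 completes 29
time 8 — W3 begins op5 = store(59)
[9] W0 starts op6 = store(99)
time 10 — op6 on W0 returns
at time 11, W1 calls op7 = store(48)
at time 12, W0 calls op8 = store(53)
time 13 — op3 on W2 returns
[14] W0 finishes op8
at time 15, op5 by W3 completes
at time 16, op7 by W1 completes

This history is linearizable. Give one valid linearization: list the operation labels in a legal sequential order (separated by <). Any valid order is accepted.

op2 < op1 < op4 < op3 < op5 < op6 < op7 < op8

step 1: op2 load() → 2 — value 2
step 2: op1 store(29) — value 29
step 3: op4 load() → 29 — value 29
step 4: op3 store(42) — value 42
step 5: op5 store(59) — value 59
step 6: op6 store(99) — value 99
step 7: op7 store(48) — value 48
step 8: op8 store(53) — value 53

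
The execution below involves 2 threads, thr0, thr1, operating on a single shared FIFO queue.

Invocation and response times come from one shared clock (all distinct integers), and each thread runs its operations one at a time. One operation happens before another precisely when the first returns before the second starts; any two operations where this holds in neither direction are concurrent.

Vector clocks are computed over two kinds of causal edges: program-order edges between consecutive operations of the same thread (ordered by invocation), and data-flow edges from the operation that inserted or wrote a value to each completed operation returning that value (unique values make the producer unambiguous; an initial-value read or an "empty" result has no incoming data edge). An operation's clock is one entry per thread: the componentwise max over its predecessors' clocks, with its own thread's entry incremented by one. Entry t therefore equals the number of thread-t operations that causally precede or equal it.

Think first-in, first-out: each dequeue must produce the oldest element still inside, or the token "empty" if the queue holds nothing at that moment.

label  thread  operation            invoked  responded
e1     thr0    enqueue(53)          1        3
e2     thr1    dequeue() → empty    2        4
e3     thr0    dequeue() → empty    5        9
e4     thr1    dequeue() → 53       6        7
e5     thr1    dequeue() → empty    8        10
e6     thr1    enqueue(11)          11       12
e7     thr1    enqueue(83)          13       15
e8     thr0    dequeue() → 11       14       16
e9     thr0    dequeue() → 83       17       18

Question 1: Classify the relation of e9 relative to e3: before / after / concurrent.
Answer: after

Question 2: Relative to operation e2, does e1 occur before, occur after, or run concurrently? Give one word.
Answer: concurrent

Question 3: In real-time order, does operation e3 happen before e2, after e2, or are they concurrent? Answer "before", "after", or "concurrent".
Answer: after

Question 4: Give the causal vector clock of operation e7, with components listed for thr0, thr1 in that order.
Answer: (1, 5)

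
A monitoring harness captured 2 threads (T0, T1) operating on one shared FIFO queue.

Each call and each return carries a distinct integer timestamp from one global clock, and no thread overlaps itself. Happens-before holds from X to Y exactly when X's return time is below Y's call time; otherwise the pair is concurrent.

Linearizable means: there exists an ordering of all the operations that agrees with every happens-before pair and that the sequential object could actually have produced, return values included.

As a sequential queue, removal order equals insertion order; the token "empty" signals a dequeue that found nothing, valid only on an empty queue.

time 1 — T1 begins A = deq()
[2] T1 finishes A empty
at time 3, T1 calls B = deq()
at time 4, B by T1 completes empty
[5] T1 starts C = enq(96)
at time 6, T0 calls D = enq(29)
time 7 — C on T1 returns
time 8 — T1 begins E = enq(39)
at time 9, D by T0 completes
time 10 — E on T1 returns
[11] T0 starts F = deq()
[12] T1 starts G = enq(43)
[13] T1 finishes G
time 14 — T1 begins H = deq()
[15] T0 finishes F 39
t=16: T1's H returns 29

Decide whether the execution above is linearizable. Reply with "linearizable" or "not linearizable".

not linearizable

events 1..15 are fine; event 16 — the response of H at time 16 — makes the prefix non-linearizable
real-time-consistent orders of the 8 completed operations: 9 — all fail the FIFO queue replay
take A, B, C, D, E, F, G, H: step 6 already fails, because F deq() → 39 cannot occur there
take A, B, C, D, E, G, F, H: step 7 already fails, because F deq() → 39 cannot occur there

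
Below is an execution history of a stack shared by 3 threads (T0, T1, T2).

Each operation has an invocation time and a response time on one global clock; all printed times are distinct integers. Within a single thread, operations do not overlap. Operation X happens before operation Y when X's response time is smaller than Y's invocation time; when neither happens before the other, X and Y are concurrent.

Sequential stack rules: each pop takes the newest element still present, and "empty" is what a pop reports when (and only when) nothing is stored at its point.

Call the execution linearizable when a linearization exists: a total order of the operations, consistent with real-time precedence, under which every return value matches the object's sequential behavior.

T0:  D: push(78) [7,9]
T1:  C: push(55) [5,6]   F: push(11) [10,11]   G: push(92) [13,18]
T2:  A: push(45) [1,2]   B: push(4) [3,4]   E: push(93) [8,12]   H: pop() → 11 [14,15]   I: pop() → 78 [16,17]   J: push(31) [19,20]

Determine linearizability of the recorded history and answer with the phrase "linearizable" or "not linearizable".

linearizable

a witness: A, B, C, E, D, F, H, I, G, J
1. A push(45), leaving stack <45>
2. B push(4), leaving stack <45,4>
3. C push(55), leaving stack <45,4,55>
4. E push(93), leaving stack <45,4,55,93>
5. D push(78), leaving stack <45,4,55,93,78>
6. F push(11), leaving stack <45,4,55,93,78,11>
7. H pop() → 11, leaving stack <45,4,55,93,78>
8. I pop() → 78, leaving stack <45,4,55,93>
9. G push(92), leaving stack <45,4,55,93,92>
10. J push(31), leaving stack <45,4,55,93,92,31>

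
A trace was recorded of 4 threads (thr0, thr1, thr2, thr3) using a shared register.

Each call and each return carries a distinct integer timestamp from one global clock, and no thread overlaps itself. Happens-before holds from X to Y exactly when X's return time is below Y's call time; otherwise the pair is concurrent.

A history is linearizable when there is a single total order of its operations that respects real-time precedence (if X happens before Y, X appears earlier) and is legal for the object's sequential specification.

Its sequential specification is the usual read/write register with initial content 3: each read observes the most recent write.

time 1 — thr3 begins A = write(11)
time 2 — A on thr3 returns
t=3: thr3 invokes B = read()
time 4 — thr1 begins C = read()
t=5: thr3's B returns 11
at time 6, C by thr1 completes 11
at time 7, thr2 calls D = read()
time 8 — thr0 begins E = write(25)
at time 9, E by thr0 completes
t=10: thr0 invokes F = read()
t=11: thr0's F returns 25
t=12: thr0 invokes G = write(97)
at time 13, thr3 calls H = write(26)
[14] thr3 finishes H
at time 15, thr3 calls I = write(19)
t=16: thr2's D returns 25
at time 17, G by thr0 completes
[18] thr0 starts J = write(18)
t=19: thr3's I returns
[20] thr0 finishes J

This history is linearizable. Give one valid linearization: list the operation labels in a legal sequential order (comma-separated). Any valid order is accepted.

after step 1 (A write(11)): value 11
after step 2 (B read() → 11): value 11
after step 3 (C read() → 11): value 11
after step 4 (E write(25)): value 25
after step 5 (D read() → 25): value 25
after step 6 (F read() → 25): value 25
after step 7 (G write(97)): value 97
after step 8 (H write(26)): value 26
after step 9 (I write(19)): value 19
after step 10 (J write(18)): value 18

A, B, C, E, D, F, G, H, I, J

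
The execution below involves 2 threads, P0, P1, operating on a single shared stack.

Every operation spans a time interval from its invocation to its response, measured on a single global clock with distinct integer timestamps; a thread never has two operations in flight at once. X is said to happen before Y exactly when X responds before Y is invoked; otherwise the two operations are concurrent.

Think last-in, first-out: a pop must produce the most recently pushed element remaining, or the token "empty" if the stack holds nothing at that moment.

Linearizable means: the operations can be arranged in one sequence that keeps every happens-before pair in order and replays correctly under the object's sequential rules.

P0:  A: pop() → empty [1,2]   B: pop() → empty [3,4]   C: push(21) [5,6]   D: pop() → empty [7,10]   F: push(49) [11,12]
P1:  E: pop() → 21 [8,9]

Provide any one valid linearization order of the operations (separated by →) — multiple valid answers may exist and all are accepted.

step 1: A pop() → empty — stack <>
step 2: B pop() → empty — stack <>
step 3: C push(21) — stack <21>
step 4: E pop() → 21 — stack <>
step 5: D pop() → empty — stack <>
step 6: F push(49) — stack <49>

A → B → C → E → D → F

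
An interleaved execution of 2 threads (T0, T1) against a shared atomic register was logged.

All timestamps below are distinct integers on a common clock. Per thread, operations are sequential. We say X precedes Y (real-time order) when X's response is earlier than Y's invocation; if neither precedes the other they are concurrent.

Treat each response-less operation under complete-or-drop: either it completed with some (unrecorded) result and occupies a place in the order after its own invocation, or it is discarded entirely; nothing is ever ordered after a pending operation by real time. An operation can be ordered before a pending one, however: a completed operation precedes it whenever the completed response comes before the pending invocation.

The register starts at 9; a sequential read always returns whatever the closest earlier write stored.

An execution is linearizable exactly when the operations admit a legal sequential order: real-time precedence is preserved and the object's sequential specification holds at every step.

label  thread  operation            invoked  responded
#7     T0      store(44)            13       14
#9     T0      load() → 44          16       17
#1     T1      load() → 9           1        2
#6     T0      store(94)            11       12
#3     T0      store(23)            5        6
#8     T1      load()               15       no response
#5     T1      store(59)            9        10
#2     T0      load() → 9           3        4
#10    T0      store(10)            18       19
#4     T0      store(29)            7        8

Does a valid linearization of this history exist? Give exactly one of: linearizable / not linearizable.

linearizable

a witness: #1, #2, #3, #4, #5, #6, #7, #8, #9, #10
step 1: #1 load() → 9 — value 9
step 2: #2 load() → 9 — value 9
step 3: #3 store(23) — value 23
step 4: #4 store(29) — value 29
step 5: #5 store(59) — value 59
step 6: #6 store(94) — value 94
step 7: #7 store(44) — value 44
step 8: #8 load() (pending, included) — value 44
step 9: #9 load() → 44 — value 44
step 10: #10 store(10) — value 10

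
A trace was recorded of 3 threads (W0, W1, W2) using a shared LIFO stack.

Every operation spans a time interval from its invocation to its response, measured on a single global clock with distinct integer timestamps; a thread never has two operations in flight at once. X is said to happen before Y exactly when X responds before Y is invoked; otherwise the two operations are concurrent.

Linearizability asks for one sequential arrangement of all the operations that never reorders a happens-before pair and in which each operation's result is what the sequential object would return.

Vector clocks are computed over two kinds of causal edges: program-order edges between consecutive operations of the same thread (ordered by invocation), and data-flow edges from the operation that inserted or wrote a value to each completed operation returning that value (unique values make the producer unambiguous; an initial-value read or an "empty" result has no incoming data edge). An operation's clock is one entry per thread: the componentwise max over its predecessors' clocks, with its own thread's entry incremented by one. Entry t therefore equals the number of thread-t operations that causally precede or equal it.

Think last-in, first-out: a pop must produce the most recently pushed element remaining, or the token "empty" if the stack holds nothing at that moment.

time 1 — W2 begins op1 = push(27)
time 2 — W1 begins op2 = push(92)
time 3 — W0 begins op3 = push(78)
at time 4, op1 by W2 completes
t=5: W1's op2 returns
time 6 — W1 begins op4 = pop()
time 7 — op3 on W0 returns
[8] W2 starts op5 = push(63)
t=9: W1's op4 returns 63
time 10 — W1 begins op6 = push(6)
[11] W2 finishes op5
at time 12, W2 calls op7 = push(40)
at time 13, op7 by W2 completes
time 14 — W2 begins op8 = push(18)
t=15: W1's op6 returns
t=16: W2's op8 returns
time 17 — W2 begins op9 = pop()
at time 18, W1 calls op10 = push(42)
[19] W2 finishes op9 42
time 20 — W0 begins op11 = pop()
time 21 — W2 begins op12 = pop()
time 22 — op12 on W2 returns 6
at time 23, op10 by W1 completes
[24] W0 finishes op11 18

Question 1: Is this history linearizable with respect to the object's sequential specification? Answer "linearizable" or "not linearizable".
linearizable

witness order: op1, op2, op3, op5, op4, op7, op6, op8, op10, op9, op11, op12
1. op1 push(27), leaving stack <27>
2. op2 push(92), leaving stack <27,92>
3. op3 push(78), leaving stack <27,92,78>
4. op5 push(63), leaving stack <27,92,78,63>
5. op4 pop() → 63, leaving stack <27,92,78>
6. op7 push(40), leaving stack <27,92,78,40>
7. op6 push(6), leaving stack <27,92,78,40,6>
8. op8 push(18), leaving stack <27,92,78,40,6,18>
9. op10 push(42), leaving stack <27,92,78,40,6,18,42>
10. op9 pop() → 42, leaving stack <27,92,78,40,6,18>
11. op11 pop() → 18, leaving stack <27,92,78,40,6>
12. op12 pop() → 6, leaving stack <27,92,78,40>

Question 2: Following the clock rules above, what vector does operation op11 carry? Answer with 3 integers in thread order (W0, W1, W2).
Answer: (2, 0, 4)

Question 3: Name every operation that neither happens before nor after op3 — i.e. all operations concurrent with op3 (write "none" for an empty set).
Answer: op1, op2, op4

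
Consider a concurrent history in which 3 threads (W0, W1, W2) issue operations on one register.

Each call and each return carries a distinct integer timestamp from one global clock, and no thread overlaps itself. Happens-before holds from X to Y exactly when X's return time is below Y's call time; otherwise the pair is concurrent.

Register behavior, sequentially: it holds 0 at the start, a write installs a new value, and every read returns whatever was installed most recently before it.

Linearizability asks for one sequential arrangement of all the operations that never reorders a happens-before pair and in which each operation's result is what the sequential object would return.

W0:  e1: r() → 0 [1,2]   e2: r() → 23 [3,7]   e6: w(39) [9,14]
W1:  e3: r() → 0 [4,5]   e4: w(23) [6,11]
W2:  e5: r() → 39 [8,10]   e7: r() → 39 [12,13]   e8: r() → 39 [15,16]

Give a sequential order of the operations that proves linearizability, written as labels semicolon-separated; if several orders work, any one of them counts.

after step 1 (e1 r() → 0): value 0
after step 2 (e3 r() → 0): value 0
after step 3 (e4 w(23)): value 23
after step 4 (e2 r() → 23): value 23
after step 5 (e6 w(39)): value 39
after step 6 (e5 r() → 39): value 39
after step 7 (e7 r() → 39): value 39
after step 8 (e8 r() → 39): value 39

e1; e3; e4; e2; e6; e5; e7; e8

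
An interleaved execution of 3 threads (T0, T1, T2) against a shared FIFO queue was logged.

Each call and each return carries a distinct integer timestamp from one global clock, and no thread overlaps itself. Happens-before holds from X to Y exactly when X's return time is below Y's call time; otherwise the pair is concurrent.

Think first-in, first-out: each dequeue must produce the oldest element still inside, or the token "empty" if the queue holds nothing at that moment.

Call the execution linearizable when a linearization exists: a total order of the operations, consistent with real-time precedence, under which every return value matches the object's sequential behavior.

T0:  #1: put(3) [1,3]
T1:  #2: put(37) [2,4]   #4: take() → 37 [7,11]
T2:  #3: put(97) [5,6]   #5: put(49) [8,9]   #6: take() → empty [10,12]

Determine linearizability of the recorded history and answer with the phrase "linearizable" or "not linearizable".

not linearizable

the violation lands at event 12, #6's response at time 12: events 1..11 linearize, events 1..12 do not
every one of the 6 real-time-consistent orders over 6 completed FIFO queue ops fails the sequential spec
for example #1, #2, #3, #4, #5, #6 fails at step 4: #4 take() → 37 is not legal there
for example #1, #2, #3, #5, #4, #6 fails at step 5: #4 take() → 37 is not legal there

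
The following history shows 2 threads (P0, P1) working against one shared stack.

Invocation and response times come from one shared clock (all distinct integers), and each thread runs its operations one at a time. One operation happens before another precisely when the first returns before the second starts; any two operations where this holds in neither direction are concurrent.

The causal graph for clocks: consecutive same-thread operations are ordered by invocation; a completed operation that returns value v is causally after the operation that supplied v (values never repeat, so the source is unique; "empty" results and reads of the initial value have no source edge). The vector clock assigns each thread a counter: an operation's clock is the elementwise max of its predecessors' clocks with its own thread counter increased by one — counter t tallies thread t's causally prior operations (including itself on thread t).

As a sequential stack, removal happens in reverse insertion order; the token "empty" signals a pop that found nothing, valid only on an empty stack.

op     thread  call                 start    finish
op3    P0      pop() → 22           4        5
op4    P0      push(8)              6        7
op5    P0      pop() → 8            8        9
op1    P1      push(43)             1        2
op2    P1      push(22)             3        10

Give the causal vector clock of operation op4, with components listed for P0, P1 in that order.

(2, 2)

no predecessors for op1 (invoked 1): P1 increments from zero → (0, 1)
op2, invoked 3, takes VC(op1)=(0, 1) under max, adds 1 for P1 → (0, 2)
op3, invoked 4, takes VC(op2)=(0, 2) under max, adds 1 for P0 → (1, 2)
op4, invoked 6, takes VC(op3)=(1, 2) under max, adds 1 for P0 → (2, 2)
op5, invoked 8, takes VC(op4)=(2, 2) under max, adds 1 for P0 → (3, 2)
target: VC(op4) = (2, 2)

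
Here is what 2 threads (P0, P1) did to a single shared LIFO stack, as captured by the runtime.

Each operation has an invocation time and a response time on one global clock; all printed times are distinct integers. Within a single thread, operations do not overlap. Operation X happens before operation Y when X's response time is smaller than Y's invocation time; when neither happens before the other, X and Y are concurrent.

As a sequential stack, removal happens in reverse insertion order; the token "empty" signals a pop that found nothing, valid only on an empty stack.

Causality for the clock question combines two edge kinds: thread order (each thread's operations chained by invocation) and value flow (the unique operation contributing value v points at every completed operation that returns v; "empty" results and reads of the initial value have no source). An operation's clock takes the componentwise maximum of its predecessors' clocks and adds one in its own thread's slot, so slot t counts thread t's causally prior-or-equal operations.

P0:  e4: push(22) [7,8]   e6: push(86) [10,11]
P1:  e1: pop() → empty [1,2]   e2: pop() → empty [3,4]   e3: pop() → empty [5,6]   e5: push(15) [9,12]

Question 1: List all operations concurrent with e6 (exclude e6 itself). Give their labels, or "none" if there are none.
e6 runs from 10 to 11; window-overlapping ops are concurrent
e1 [1,2]: before
e2 [3,4]: before
e3 [5,6]: before
e4 [7,8]: before
e5 [9,12]: concurrent

e5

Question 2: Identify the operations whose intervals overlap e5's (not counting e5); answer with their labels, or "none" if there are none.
e5 spans [9,12]; an op avoiding the whole window 9..12 is ordered, any other is concurrent
e1 [1,2]: before
e2 [3,4]: before
e3 [5,6]: before
e4 [7,8]: before
e6 [10,11]: concurrent

e6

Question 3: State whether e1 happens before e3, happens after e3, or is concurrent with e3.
e1 spans [1,2], e3 spans [5,6]
resp(e1)=2 < inv(e3)=5

before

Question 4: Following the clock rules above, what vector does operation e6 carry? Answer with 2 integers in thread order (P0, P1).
no predecessors for e1 (invoked 1): P1 increments from zero → (0, 1)
no predecessors for e4 (invoked 7): P0 increments from zero → (1, 0)
from VC(e1)=(0, 1), e2 (invoked 3) maxes components and bumps P1 → (0, 2)
from VC(e4)=(1, 0), e6 (invoked 10) maxes components and bumps P0 → (2, 0)
from VC(e2)=(0, 2), e3 (invoked 5) maxes components and bumps P1 → (0, 3)
from VC(e3)=(0, 3), e5 (invoked 9) maxes components and bumps P1 → (0, 4)
target: VC(e6) = (2, 0)

(2, 0)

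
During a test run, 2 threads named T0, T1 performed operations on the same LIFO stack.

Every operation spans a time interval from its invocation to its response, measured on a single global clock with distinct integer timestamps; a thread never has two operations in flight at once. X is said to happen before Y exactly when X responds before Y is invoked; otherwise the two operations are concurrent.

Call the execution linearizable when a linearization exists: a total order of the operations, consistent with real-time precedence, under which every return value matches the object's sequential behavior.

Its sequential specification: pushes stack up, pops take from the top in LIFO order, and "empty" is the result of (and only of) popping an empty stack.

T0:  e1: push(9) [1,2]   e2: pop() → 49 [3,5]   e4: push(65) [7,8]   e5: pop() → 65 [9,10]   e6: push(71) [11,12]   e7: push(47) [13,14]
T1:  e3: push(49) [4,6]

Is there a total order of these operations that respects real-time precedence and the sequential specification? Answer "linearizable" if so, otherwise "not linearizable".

linearizable

one valid linearization: e1, e3, e2, e4, e5, e6, e7
after step 1 (e1 push(9)): stack <9>
after step 2 (e3 push(49)): stack <9,49>
after step 3 (e2 pop() → 49): stack <9>
after step 4 (e4 push(65)): stack <9,65>
after step 5 (e5 pop() → 65): stack <9>
after step 6 (e6 push(71)): stack <9,71>
after step 7 (e7 push(47)): stack <9,71,47>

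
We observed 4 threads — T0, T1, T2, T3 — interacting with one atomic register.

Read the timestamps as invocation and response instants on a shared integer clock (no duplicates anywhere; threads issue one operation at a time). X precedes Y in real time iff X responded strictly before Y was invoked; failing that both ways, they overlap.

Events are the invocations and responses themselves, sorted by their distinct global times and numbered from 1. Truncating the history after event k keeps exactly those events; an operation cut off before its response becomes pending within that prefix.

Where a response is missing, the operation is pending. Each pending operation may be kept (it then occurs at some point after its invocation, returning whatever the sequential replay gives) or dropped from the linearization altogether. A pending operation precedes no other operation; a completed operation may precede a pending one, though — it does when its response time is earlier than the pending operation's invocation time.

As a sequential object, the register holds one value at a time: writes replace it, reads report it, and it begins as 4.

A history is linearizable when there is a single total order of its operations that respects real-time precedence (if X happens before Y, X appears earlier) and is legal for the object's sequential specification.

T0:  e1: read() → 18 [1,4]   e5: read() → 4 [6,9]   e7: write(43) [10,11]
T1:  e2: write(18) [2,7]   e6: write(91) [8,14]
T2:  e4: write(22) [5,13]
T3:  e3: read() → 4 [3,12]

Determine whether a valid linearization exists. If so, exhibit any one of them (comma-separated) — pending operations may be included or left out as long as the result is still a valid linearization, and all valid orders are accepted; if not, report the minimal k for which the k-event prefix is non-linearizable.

not linearizable — minimal violating prefix: 9 events

through event 8 a valid linearization exists; event 9 (e5 responding at time 9) ends that
3 completed operations, 3 real-time-consistent orders — every atomic register replay fails
no escape via the 3 pending operations (e3, e4, e6): every completion choice fails
one such order, e1, e2, e5 (pending dropped), breaks at step 1 where e1 read() → 18 is illegal
one such order, e1, e5, e2 (pending dropped), breaks at step 1 where e1 read() → 18 is illegal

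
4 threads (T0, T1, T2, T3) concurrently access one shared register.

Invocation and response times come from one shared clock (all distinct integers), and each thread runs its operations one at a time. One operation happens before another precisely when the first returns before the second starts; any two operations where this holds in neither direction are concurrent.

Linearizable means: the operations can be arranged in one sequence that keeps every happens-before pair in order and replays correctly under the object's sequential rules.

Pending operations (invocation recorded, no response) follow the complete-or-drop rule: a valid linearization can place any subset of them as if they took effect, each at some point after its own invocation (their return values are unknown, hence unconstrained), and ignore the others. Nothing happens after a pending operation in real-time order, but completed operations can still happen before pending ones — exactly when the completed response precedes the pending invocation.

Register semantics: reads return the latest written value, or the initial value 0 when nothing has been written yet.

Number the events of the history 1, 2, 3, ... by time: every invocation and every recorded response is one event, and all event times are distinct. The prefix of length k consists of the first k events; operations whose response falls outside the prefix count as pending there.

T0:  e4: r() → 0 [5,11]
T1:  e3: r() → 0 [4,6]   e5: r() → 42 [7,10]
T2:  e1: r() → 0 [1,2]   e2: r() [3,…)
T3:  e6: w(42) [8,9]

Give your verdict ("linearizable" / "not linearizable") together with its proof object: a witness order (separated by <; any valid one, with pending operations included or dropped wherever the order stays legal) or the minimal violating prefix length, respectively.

linearizable — witness: e1 < e2 < e3 < e4 < e6 < e5

after step 1 (e1 r() → 0): value 0
after step 2 (e2 r() (pending, included)): value 0
after step 3 (e3 r() → 0): value 0
after step 4 (e4 r() → 0): value 0
after step 5 (e6 w(42)): value 42
after step 6 (e5 r() → 42): value 42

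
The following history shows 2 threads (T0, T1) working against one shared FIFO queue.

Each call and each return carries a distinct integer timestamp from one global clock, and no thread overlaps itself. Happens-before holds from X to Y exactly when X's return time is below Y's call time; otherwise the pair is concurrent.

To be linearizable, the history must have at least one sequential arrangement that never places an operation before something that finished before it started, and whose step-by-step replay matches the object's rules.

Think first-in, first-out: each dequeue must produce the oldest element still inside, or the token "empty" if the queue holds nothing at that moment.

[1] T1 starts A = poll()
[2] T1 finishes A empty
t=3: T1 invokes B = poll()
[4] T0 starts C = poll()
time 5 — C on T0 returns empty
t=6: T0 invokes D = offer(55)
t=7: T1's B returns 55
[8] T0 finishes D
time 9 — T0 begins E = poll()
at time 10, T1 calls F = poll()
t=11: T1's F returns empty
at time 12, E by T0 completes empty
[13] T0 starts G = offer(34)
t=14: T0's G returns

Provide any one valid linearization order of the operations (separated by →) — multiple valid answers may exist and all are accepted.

after step 1 (A poll() → empty): queue <>
after step 2 (C poll() → empty): queue <>
after step 3 (D offer(55)): queue <55>
after step 4 (B poll() → 55): queue <>
after step 5 (E poll() → empty): queue <>
after step 6 (F poll() → empty): queue <>
after step 7 (G offer(34)): queue <34>

A → C → D → B → E → F → G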